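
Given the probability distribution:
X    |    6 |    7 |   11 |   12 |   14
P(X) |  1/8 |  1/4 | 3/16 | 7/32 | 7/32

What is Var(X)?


E[X] = 41/4
E[X²] = 1821/16
Var(X) = E[X²] - (E[X])² = 1821/16 - 1681/16 = 35/4

Var(X) = 35/4 ≈ 8.7500


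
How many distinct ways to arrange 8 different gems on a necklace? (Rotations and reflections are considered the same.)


Free circular arrangements: rotations and reflections both identified.
(n-1)!/2 = 7!/2 = 5040/2 = 2520

2520


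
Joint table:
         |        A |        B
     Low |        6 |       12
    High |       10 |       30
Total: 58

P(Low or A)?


P(Low∨A) = P(Low) + P(A) - P(Low∧A)
= (18 + 16 - 6)/58 = 28/58 = 14/29

P = 14/29 ≈ 48.28%


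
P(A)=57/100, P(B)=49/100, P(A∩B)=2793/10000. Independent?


P(A)×P(B) = 2793/10000
P(A∩B) = 2793/10000
Equal ✓ → Independent

Yes, independent


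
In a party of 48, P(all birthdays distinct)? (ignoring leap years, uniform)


P(all different) = Π(365-i)/365 for i=0..47
= (365/365)×(364/365)×...×(318/365)
= 0.039402

P ≈ 0.0394 ≈ 3.94%


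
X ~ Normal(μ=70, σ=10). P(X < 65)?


z = (65-70)/10 = -0.5
P(Z < -0.5) = 0.3085

P(X < 65) ≈ 0.3085


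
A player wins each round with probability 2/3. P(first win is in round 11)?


Geometric: P(X=11) = (1-p)^(k-1)×p = (1/3)^10×2/3 = 2/177147

P(X=11) = 2/177147 ≈ 0.00%


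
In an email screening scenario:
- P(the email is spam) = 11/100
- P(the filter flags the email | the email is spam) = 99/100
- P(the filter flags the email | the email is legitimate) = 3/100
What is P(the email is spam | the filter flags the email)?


Using Bayes' theorem:
P(A|B) = P(B|A)·P(A) / P(B)

P(the filter flags the email) = 99/100 × 11/100 + 3/100 × 89/100
= 1089/10000 + 267/10000 = 339/2500

P(the email is spam|the filter flags the email) = (1089/10000) / (339/2500) = 363/452

P(the email is spam|the filter flags the email) = 363/452 ≈ 80.31%


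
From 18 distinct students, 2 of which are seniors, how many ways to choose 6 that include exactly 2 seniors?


Choose 2 of the 2 seniors and 4 of the other 16 students:
C(2,2)×C(16,4) = 1×1820 = 1820

1820


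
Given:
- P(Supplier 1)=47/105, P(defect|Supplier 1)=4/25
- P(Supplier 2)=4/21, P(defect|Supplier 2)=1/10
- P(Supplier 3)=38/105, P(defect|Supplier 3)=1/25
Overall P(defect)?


P(B) = Σ P(B|Aᵢ)×P(Aᵢ)
  4/25×47/105 = 188/2625
  1/10×4/21 = 2/105
  1/25×38/105 = 38/2625
Sum = 92/875

P(defect) = 92/875 ≈ 10.51%


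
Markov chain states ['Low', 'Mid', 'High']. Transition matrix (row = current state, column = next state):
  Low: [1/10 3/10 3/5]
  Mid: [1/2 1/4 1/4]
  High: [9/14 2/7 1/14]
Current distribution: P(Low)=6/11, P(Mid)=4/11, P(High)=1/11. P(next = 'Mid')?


P(next=Mid) = Σᵢ P(now=i)×P(i→Mid)
= 6/11×3/10 + 4/11×1/4 + 1/11×2/7
= 9/55 + 1/11 + 2/77 = 108/385

P = 108/385 ≈ 0.2805


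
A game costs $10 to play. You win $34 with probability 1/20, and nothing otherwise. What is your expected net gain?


E[gain] = (34-10)×1/20 + (-10)×19/20
= 6/5 - 19/2 = -83/10

Expected net gain = $-83/10 ≈ $-8.30


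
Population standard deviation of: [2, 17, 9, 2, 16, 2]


Mean = 48/6 = 8
  (2-8)²=36
  (17-8)²=81
  (9-8)²=1
  (2-8)²=36
  (16-8)²=64
  (2-8)²=36
Σ(x-μ)² = 254
σ² = 254/6 = 127/3

σ = √(127/3) ≈ 6.5064


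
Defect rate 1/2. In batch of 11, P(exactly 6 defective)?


Binomial: P(X=6) = C(11,6)×p^6×(1-p)^5
= 462 × 1/64 × 1/32 = 231/1024

P(X=6) = 231/1024 ≈ 22.56%


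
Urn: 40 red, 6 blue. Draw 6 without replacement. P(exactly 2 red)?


Hypergeometric: C(40,2)×C(6,4)/C(46,6)
= 780×15/9366819 = 3900/3122273

P(X=2) = 3900/3122273 ≈ 0.12%


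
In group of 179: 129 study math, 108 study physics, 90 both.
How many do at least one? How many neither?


|A∪B| = 129+108-90 = 147
Neither = 179-147 = 32

At least one: 147; Neither: 32


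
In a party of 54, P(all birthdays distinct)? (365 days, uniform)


P(all different) = Π(365-i)/365 for i=0..53
= (365/365)×(364/365)×...×(312/365)
= 0.016123

P ≈ 0.0161 ≈ 1.61%


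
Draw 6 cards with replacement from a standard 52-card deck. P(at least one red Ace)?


P(not a red Ace) = 50/52 = 25/26
P(none in 6 draws) = (25/26)^6 = 244140625/308915776
P(≥1 red Ace) = 1 - 244140625/308915776 = 64775151/308915776

P = 64775151/308915776 ≈ 20.97%


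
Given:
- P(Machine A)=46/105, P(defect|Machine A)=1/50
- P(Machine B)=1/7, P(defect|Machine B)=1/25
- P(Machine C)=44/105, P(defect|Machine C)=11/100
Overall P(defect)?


P(B) = Σ P(B|Aᵢ)×P(Aᵢ)
  1/50×46/105 = 23/2625
  1/25×1/7 = 1/175
  11/100×44/105 = 121/2625
Sum = 53/875

P(defect) = 53/875 ≈ 6.06%


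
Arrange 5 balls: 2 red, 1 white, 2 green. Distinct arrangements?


5!/(2!×1!×2!) = 30

30


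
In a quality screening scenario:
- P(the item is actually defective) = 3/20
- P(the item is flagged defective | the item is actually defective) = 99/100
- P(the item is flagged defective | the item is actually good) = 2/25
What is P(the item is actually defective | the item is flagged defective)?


Using Bayes' theorem:
P(A|B) = P(B|A)·P(A) / P(B)

P(the item is flagged defective) = 99/100 × 3/20 + 2/25 × 17/20
= 297/2000 + 17/250 = 433/2000

P(the item is actually defective|the item is flagged defective) = (297/2000) / (433/2000) = 297/433

P(the item is actually defective|the item is flagged defective) = 297/433 ≈ 68.59%


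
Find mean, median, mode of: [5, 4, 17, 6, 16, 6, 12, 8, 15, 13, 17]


Sorted: [4, 5, 6, 6, 8, 12, 13, 15, 16, 17, 17]
Mean = 119/11
Median = 12
Freq: {5: 1, 4: 1, 17: 2, 6: 2, 16: 1, 12: 1, 8: 1, 15: 1, 13: 1}
Mode: [6, 17]

Mean=119/11, Median=12, Mode=[6, 17]


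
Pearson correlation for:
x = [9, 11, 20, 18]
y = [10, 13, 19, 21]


n=4, Σx=58, Σy=63, Σxy=991, Σx²=926, Σy²=1071
r = (4×991 - 58×63)/√((4×926 - 58²)(4×1071 - 63²))
= 310/√(340×315) = 310/√107100 ≈ 310/327.2614 ≈ 0.9473

r ≈ 0.9473


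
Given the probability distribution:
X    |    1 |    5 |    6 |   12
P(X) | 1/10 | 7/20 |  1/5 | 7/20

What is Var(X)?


E[X] = 29/4
E[X²] = 1329/20
Var(X) = E[X²] - (E[X])² = 1329/20 - 841/16 = 1111/80

Var(X) = 1111/80 ≈ 13.8875


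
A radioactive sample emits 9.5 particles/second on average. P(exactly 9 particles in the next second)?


Poisson(λ=9.5): P(X=9) = e^(-λ)×λ^k/k!
= e^(-9.5) × 9.5^9 / 9!
≈ 7.485182989e-05 × 630249409.725 / 362880 ≈ 0.130003

P(X=9) ≈ 0.130003 ≈ 13.00%


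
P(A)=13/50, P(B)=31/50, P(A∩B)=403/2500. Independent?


P(A)×P(B) = 403/2500
P(A∩B) = 403/2500
Equal ✓ → Independent

Yes, independent


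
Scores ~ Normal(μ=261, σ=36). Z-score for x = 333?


z = (x - μ)/σ = (333 - 261)/36 = 2.0

z = 2.0


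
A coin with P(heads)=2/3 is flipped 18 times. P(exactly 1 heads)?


Binomial: P(X=1) = C(18,1)×p^1×(1-p)^17
= 18 × 2/3 × 1/129140163 = 4/43046721

P(X=1) = 4/43046721 ≈ 0.00%


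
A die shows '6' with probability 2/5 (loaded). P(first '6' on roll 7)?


Geometric: P(X=7) = (1-p)^(k-1)×p = (3/5)^6×2/5 = 1458/78125

P(X=7) = 1458/78125 ≈ 1.87%


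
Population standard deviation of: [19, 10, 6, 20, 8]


Mean = 63/5
  (19-63/5)²=1024/25
  (10-63/5)²=169/25
  (6-63/5)²=1089/25
  (20-63/5)²=1369/25
  (8-63/5)²=529/25
Σ(x-μ)² = 836/5
σ² = (836/5)/5 = 836/25

σ = √(836/25) ≈ 5.7827


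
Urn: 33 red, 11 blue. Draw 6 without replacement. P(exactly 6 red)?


Hypergeometric: C(33,6)×C(11,0)/C(44,6)
= 1107568×1/7059052 = 3596/22919

P(X=6) = 3596/22919 ≈ 15.69%


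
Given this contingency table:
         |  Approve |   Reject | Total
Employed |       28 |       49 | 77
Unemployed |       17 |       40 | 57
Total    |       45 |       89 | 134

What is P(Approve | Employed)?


P(Approve | Employed) = 28/(28+49) = 28/77 = 4/11

P(Approve|Employed) = 4/11 ≈ 36.36%


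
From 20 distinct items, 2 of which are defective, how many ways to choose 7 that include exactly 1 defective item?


Choose 1 of the 2 defective items and 6 of the other 18 items:
C(2,1)×C(18,6) = 2×18564 = 37128

37128


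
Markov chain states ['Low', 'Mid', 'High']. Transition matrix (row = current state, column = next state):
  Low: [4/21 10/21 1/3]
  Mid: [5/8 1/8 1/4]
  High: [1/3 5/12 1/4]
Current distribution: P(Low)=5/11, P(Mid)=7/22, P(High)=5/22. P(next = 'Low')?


P(next=Low) = Σᵢ P(now=i)×P(i→Low)
= 5/11×4/21 + 7/22×5/8 + 5/22×1/3
= 20/231 + 35/176 + 5/66 = 445/1232

P = 445/1232 ≈ 0.3612


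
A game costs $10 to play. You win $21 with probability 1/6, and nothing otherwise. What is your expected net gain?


E[gain] = (21-10)×1/6 + (-10)×5/6
= 11/6 - 25/3 = -13/2

Expected net gain = $-13/2 ≈ $-6.50


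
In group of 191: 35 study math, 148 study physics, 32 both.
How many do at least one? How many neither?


|A∪B| = 35+148-32 = 151
Neither = 191-151 = 40

At least one: 151; Neither: 40


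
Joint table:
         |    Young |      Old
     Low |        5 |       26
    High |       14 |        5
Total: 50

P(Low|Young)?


P(Low|Young) = 5/(5+14) = 5/19

P = 5/19 ≈ 26.32%


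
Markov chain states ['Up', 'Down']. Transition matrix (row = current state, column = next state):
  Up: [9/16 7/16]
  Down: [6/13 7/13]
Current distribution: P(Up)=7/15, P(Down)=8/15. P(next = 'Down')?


P(next=Down) = Σᵢ P(now=i)×P(i→Down)
= 7/15×7/16 + 8/15×7/13
= 49/240 + 56/195 = 511/1040

P = 511/1040 ≈ 0.4913


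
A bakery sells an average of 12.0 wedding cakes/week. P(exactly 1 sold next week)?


Poisson(λ=12.0): P(X=1) = e^(-λ)×λ^k/k!
= e^(-12.0) × 12.0^1 / 1!
≈ 6.144212353e-06 × 12 / 1 ≈ 0.000074

P(X=1) ≈ 0.000074 ≈ 0.01%


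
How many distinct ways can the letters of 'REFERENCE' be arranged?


Letters: 9, freq: {'R': 2, 'E': 4, 'F': 1, 'N': 1, 'C': 1}
9!/(2!×4!×1!×1!×1!) = 362880/48 = 7560

7560


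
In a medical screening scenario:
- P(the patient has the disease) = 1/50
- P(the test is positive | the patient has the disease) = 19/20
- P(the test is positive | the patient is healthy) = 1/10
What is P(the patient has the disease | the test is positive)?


Using Bayes' theorem:
P(A|B) = P(B|A)·P(A) / P(B)

P(the test is positive) = 19/20 × 1/50 + 1/10 × 49/50
= 19/1000 + 49/500 = 117/1000

P(the patient has the disease|the test is positive) = (19/1000) / (117/1000) = 19/117

P(the patient has the disease|the test is positive) = 19/117 ≈ 16.24%


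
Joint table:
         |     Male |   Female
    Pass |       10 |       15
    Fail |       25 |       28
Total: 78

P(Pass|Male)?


P(Pass|Male) = 10/(10+25) = 10/35 = 2/7

P = 2/7 ≈ 28.57%


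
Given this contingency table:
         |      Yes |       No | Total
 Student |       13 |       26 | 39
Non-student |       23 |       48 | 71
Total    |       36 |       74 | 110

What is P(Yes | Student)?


P(Yes | Student) = 13/(13+26) = 13/39 = 1/3

P(Yes|Student) = 1/3 ≈ 33.33%


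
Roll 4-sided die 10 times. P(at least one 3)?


P(no 3)^10 = (3/4)^10 = 59049/1048576
P(≥1) = 1 - 59049/1048576 = 989527/1048576

P = 989527/1048576 ≈ 94.37%


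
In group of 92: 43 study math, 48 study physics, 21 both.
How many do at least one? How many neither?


|A∪B| = 43+48-21 = 70
Neither = 92-70 = 22

At least one: 70; Neither: 22


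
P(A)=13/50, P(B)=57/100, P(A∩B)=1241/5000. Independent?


P(A)×P(B) = 741/5000
P(A∩B) = 1241/5000
Not equal → NOT independent

No, not independent


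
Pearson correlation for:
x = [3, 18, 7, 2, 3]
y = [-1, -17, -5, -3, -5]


n=5, Σx=33, Σy=-31, Σxy=-365, Σx²=395, Σy²=349
r = (5×(-365) - 33×(-31))/√((5×395 - 33²)(5×349 - (-31)²))
= -802/√(886×784) = -802/√694624 ≈ -802/833.4411 ≈ -0.9623

r ≈ -0.9623


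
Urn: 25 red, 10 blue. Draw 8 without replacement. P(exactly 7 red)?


Hypergeometric: C(25,7)×C(10,1)/C(35,8)
= 480700×10/23535820 = 21850/106981

P(X=7) = 21850/106981 ≈ 20.42%


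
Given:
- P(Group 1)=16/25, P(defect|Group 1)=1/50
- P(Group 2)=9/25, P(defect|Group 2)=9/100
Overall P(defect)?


P(B) = Σ P(B|Aᵢ)×P(Aᵢ)
  1/50×16/25 = 8/625
  9/100×9/25 = 81/2500
Sum = 113/2500

P(defect) = 113/2500 ≈ 4.52%


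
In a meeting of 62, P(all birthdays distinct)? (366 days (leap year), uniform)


P(all different) = Π(366-i)/366 for i=0..61
= (366/366)×(365/366)×...×(305/366)
= 0.004156

P ≈ 0.0042 ≈ 0.42%


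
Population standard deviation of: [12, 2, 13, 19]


Mean = 46/4 = 23/2
  (12-23/2)²=1/4
  (2-23/2)²=361/4
  (13-23/2)²=9/4
  (19-23/2)²=225/4
Σ(x-μ)² = 149
σ² = 149/4

σ = √(149/4) ≈ 6.1033


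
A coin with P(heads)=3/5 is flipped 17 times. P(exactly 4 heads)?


Binomial: P(X=4) = C(17,4)×p^4×(1-p)^13
= 2380 × 81/625 × 8192/1220703125 = 315850752/152587890625

P(X=4) = 315850752/152587890625 ≈ 0.21%


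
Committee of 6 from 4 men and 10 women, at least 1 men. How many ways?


Count by #men:
  1M,5W: C(4,1)×C(10,5)=1008
  2M,4W: C(4,2)×C(10,4)=1260
  3M,3W: C(4,3)×C(10,3)=480
  4M,2W: C(4,4)×C(10,2)=45
Total = 2793

2793


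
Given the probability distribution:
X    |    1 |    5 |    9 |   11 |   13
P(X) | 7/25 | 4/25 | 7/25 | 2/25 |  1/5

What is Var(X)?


E[X] = 177/25
E[X²] = 1761/25
Var(X) = E[X²] - (E[X])² = 1761/25 - 31329/625 = 12696/625

Var(X) = 12696/625 ≈ 20.3136


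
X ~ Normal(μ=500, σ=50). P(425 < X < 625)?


z₁=(425-500)/50=-1.5, z₂=(625-500)/50=2.5
P = Φ(2.5) - Φ(-1.5) = 0.993790 - 0.066807 = 0.926983 ≈ 0.9270

P(425 < X < 625) ≈ 0.9270


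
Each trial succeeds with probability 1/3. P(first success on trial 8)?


Geometric: P(X=8) = (1-p)^(k-1)×p = (2/3)^7×1/3 = 128/6561

P(X=8) = 128/6561 ≈ 1.95%


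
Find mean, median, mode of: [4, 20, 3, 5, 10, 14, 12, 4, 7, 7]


Sorted: [3, 4, 4, 5, 7, 7, 10, 12, 14, 20]
Mean = 86/10 = 43/5
Median = 7
Freq: {4: 2, 20: 1, 3: 1, 5: 1, 10: 1, 14: 1, 12: 1, 7: 2}
Mode: [4, 7]

Mean=43/5, Median=7, Mode=[4, 7]


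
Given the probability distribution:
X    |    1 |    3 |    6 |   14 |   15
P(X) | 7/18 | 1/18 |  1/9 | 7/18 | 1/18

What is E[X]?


E[X] = Σ x·P(X=x)
= (1)×(7/18) + (3)×(1/18) + (6)×(1/9) + (14)×(7/18) + (15)×(1/18)
= 15/2

E[X] = 15/2


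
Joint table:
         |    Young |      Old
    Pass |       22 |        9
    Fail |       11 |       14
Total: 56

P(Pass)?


P(Pass) = (22+9)/56 = 31/56

P(Pass) = 31/56 ≈ 55.36%


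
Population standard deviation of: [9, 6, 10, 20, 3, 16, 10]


Mean = 74/7
  (9-74/7)²=121/49
  (6-74/7)²=1024/49
  (10-74/7)²=16/49
  (20-74/7)²=4356/49
  (3-74/7)²=2809/49
  (16-74/7)²=1444/49
  (10-74/7)²=16/49
Σ(x-μ)² = 1398/7
σ² = (1398/7)/7 = 1398/49

σ = √(1398/49) ≈ 5.3414


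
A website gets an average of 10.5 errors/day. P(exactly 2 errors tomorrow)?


Poisson(λ=10.5): P(X=2) = e^(-λ)×λ^k/k!
= e^(-10.5) × 10.5^2 / 2!
≈ 2.753644935e-05 × 110.25 / 2 ≈ 0.001518

P(X=2) ≈ 0.001518 ≈ 0.15%


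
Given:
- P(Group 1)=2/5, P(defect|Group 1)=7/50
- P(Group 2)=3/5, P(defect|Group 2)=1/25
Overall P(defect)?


P(B) = Σ P(B|Aᵢ)×P(Aᵢ)
  7/50×2/5 = 7/125
  1/25×3/5 = 3/125
Sum = 2/25

P(defect) = 2/25 ≈ 8.00%


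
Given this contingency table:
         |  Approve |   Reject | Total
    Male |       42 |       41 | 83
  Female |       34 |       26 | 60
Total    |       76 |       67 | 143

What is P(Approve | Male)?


P(Approve | Male) = 42/(42+41) = 42/83

P(Approve|Male) = 42/83 ≈ 50.60%


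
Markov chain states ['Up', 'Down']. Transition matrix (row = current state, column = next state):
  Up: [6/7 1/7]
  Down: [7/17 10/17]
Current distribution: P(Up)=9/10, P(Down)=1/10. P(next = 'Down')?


P(next=Down) = Σᵢ P(now=i)×P(i→Down)
= 9/10×1/7 + 1/10×10/17
= 9/70 + 1/17 = 223/1190

P = 223/1190 ≈ 0.1874


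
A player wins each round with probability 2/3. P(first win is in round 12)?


Geometric: P(X=12) = (1-p)^(k-1)×p = (1/3)^11×2/3 = 2/531441

P(X=12) = 2/531441 ≈ 0.00%


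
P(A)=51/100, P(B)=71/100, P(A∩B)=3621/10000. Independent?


P(A)×P(B) = 3621/10000
P(A∩B) = 3621/10000
Equal ✓ → Independent

Yes, independent


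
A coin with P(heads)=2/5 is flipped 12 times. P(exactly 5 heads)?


Binomial: P(X=5) = C(12,5)×p^5×(1-p)^7
= 792 × 32/3125 × 2187/78125 = 55427328/244140625

P(X=5) = 55427328/244140625 ≈ 22.70%


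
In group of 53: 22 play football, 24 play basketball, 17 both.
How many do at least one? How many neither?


|A∪B| = 22+24-17 = 29
Neither = 53-29 = 24

At least one: 29; Neither: 24


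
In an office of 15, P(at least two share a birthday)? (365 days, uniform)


P(all different) = Π(365-i)/365 for i=0..14
= 0.747099
P(match) = 1 - 0.747099 = 0.252901

P ≈ 0.2529 ≈ 25.29%


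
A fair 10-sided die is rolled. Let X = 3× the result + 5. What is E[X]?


E[die] = (1+10)/2 = 11/2
E[X] = 3×11/2 + 5 = 43/2

E[X] = 43/2


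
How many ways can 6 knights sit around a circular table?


Circular arrangements of 6 distinct objects: fix one position to break rotational symmetry.
(n-1)! = 5! = 120

120


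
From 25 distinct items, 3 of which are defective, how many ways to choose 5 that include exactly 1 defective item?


Choose 1 of the 3 defective items and 4 of the other 22 items:
C(3,1)×C(22,4) = 3×7315 = 21945

21945


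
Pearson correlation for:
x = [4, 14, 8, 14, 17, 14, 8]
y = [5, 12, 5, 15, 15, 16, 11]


n=7, Σx=79, Σy=79, Σxy=1005, Σx²=1021, Σy²=1021
r = (7×1005 - 79×79)/√((7×1021 - 79²)(7×1021 - 79²))
= 794/√(906×906) = 794/√820836 ≈ 794/906.0000 ≈ 0.8764

r ≈ 0.8764


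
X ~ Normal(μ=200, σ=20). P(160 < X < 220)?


z₁=(160-200)/20=-2.0, z₂=(220-200)/20=1.0
P = Φ(1.0) - Φ(-2.0) = 0.841345 - 0.022750 = 0.818595 ≈ 0.8186

P(160 < X < 220) ≈ 0.8186


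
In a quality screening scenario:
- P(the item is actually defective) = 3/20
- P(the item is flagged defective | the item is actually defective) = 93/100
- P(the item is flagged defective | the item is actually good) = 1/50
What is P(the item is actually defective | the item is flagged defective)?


Using Bayes' theorem:
P(A|B) = P(B|A)·P(A) / P(B)

P(the item is flagged defective) = 93/100 × 3/20 + 1/50 × 17/20
= 279/2000 + 17/1000 = 313/2000

P(the item is actually defective|the item is flagged defective) = (279/2000) / (313/2000) = 279/313

P(the item is actually defective|the item is flagged defective) = 279/313 ≈ 89.14%


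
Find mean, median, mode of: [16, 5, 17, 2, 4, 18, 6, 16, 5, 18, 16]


Sorted: [2, 4, 5, 5, 6, 16, 16, 16, 17, 18, 18]
Mean = 123/11
Median = 16
Freq: {16: 3, 5: 2, 17: 1, 2: 1, 4: 1, 18: 2, 6: 1}
Mode: [16]

Mean=123/11, Median=16, Mode=16


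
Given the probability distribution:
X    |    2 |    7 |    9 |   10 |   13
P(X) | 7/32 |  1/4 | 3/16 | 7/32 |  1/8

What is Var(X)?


E[X] = 123/16
E[X²] = 1141/16
Var(X) = E[X²] - (E[X])² = 1141/16 - 15129/256 = 3127/256

Var(X) = 3127/256 ≈ 12.2148


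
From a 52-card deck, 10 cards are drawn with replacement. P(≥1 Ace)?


P(not a Ace) = 48/52 = 12/13
P(none in 10 draws) = (12/13)^10 = 61917364224/137858491849
P(≥1 Ace) = 1 - 61917364224/137858491849 = 75941127625/137858491849

P = 75941127625/137858491849 ≈ 55.09%


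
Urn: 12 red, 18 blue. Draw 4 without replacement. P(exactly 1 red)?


Hypergeometric: C(12,1)×C(18,3)/C(30,4)
= 12×816/27405 = 1088/3045

P(X=1) = 1088/3045 ≈ 35.73%


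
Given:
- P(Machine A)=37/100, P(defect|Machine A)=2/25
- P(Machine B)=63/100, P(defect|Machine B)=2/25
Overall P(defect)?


P(B) = Σ P(B|Aᵢ)×P(Aᵢ)
  2/25×37/100 = 37/1250
  2/25×63/100 = 63/1250
Sum = 2/25

P(defect) = 2/25 ≈ 8.00%


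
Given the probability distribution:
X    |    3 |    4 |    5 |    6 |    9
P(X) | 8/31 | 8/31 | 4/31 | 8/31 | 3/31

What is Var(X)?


E[X] = 151/31
E[X²] = 831/31
Var(X) = E[X²] - (E[X])² = 831/31 - 22801/961 = 2960/961

Var(X) = 2960/961 ≈ 3.0801


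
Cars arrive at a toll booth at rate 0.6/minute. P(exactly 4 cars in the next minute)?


Poisson(λ=0.6): P(X=4) = e^(-λ)×λ^k/k!
= e^(-0.6) × 0.6^4 / 4!
≈ 0.5488116361 × 0.1296 / 24 ≈ 0.002964

P(X=4) ≈ 0.002964 ≈ 0.30%


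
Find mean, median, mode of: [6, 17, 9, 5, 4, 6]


Sorted: [4, 5, 6, 6, 9, 17]
Mean = 47/6
Median = 6
Freq: {6: 2, 17: 1, 9: 1, 5: 1, 4: 1}
Mode: [6]

Mean=47/6, Median=6, Mode=6


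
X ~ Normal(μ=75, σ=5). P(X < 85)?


z = (85-75)/5 = 2.0
P(Z < 2.0) = 0.9772

P(X < 85) ≈ 0.9772


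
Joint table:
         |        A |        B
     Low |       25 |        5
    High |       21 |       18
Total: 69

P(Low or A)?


P(Low∨A) = P(Low) + P(A) - P(Low∧A)
= (30 + 46 - 25)/69 = 51/69 = 17/23

P = 17/23 ≈ 73.91%


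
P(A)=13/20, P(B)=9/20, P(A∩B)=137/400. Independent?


P(A)×P(B) = 117/400
P(A∩B) = 137/400
Not equal → NOT independent

No, not independent


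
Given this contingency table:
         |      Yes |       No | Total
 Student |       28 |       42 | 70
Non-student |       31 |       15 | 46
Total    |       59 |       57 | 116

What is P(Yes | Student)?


P(Yes | Student) = 28/(28+42) = 28/70 = 2/5

P(Yes|Student) = 2/5 ≈ 40.00%


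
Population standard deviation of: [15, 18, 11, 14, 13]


Mean = 71/5
  (15-71/5)²=16/25
  (18-71/5)²=361/25
  (11-71/5)²=256/25
  (14-71/5)²=1/25
  (13-71/5)²=36/25
Σ(x-μ)² = 134/5
σ² = (134/5)/5 = 134/25

σ = √(134/25) ≈ 2.3152


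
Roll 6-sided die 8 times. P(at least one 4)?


P(no 4)^8 = (5/6)^8 = 390625/1679616
P(≥1) = 1 - 390625/1679616 = 1288991/1679616

P = 1288991/1679616 ≈ 76.74%


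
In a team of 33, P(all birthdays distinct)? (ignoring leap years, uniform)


P(all different) = Π(365-i)/365 for i=0..32
= (365/365)×(364/365)×...×(333/365)
= 0.225028

P ≈ 0.2250 ≈ 22.50%


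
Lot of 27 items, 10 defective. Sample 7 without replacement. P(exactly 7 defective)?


Hypergeometric: C(10,7)×C(17,0)/C(27,7)
= 120×1/888030 = 4/29601

P(X=7) = 4/29601 ≈ 0.01%


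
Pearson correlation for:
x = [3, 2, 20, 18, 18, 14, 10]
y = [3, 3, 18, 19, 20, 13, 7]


n=7, Σx=85, Σy=83, Σxy=1329, Σx²=1357, Σy²=1321
r = (7×1329 - 85×83)/√((7×1357 - 85²)(7×1321 - 83²))
= 2248/√(2274×2358) = 2248/√5362092 ≈ 2248/2315.6191 ≈ 0.9708

r ≈ 0.9708


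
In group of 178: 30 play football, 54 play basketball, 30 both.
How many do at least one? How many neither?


|A∪B| = 30+54-30 = 54
Neither = 178-54 = 124

At least one: 54; Neither: 124


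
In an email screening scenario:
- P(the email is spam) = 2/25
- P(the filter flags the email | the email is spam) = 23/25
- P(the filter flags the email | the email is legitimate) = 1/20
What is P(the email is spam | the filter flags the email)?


Using Bayes' theorem:
P(A|B) = P(B|A)·P(A) / P(B)

P(the filter flags the email) = 23/25 × 2/25 + 1/20 × 23/25
= 46/625 + 23/500 = 299/2500

P(the email is spam|the filter flags the email) = (46/625) / (299/2500) = 8/13

P(the email is spam|the filter flags the email) = 8/13 ≈ 61.54%


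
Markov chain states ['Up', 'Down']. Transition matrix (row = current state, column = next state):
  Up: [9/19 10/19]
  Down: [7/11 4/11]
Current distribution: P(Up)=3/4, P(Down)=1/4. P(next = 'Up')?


P(next=Up) = Σᵢ P(now=i)×P(i→Up)
= 3/4×9/19 + 1/4×7/11
= 27/76 + 7/44 = 215/418

P = 215/418 ≈ 0.5144


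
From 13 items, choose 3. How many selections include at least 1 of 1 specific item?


Complement: C(13,3) - C(12,3) = 286 - 220 = 66

66


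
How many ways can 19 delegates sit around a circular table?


Circular arrangements of 19 distinct objects: fix one position to break rotational symmetry.
(n-1)! = 18! = 6402373705728000

6402373705728000


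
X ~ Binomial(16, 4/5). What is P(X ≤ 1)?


P(X ≤ 1) = Σ P(X=i) for i=0..1
P(X=0) = 1/152587890625
P(X=1) = 64/152587890625
Sum = 13/30517578125

P(X ≤ 1) = 13/30517578125 ≈ 0.00%


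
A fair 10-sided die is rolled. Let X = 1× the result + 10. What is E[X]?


E[die] = (1+10)/2 = 11/2
E[X] = 1×11/2 + 10 = 31/2

E[X] = 31/2


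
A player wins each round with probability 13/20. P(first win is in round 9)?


Geometric: P(X=9) = (1-p)^(k-1)×p = (7/20)^8×13/20 = 74942413/512000000000

P(X=9) = 74942413/512000000000 ≈ 0.01%


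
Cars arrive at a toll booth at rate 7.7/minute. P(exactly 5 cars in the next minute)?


Poisson(λ=7.7): P(X=5) = e^(-λ)×λ^k/k!
= e^(-7.7) × 7.7^5 / 5!
≈ 0.0004528271829 × 27067.84157 / 120 ≈ 0.102142

P(X=5) ≈ 0.102142 ≈ 10.21%


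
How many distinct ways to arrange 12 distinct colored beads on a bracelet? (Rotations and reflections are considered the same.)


Free circular arrangements: rotations and reflections both identified.
(n-1)!/2 = 11!/2 = 39916800/2 = 19958400

19958400


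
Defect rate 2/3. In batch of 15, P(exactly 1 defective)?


Binomial: P(X=1) = C(15,1)×p^1×(1-p)^14
= 15 × 2/3 × 1/4782969 = 10/4782969

P(X=1) = 10/4782969 ≈ 0.00%


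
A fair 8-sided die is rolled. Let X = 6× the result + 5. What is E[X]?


E[die] = (1+8)/2 = 9/2
E[X] = 6×9/2 + 5 = 32

E[X] = 32


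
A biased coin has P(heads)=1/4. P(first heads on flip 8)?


Geometric: P(X=8) = (1-p)^(k-1)×p = (3/4)^7×1/4 = 2187/65536

P(X=8) = 2187/65536 ≈ 3.34%


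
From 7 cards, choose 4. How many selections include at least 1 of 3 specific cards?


Complement: C(7,4) - C(4,4) = 35 - 1 = 34

34


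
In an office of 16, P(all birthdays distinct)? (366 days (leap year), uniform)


P(all different) = Π(366-i)/366 for i=0..15
= (366/366)×(365/366)×...×(351/366)
= 0.717059

P ≈ 0.7171 ≈ 71.71%


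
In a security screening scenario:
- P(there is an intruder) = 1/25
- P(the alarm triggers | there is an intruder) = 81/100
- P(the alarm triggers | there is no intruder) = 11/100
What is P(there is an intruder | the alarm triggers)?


Using Bayes' theorem:
P(A|B) = P(B|A)·P(A) / P(B)

P(the alarm triggers) = 81/100 × 1/25 + 11/100 × 24/25
= 81/2500 + 66/625 = 69/500

P(there is an intruder|the alarm triggers) = (81/2500) / (69/500) = 27/115

P(there is an intruder|the alarm triggers) = 27/115 ≈ 23.48%


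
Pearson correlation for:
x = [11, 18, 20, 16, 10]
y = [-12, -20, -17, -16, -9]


n=5, Σx=75, Σy=-74, Σxy=-1178, Σx²=1201, Σy²=1170
r = (5×(-1178) - 75×(-74))/√((5×1201 - 75²)(5×1170 - (-74)²))
= -340/√(380×374) = -340/√142120 ≈ -340/376.9881 ≈ -0.9019

r ≈ -0.9019


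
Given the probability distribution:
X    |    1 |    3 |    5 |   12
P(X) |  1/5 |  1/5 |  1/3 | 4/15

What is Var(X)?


E[X] = 17/3
E[X²] = 731/15
Var(X) = E[X²] - (E[X])² = 731/15 - 289/9 = 748/45

Var(X) = 748/45 ≈ 16.6222


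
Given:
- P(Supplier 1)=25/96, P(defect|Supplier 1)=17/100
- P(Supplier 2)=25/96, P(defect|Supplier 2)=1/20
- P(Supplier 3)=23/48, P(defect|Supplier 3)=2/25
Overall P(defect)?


P(B) = Σ P(B|Aᵢ)×P(Aᵢ)
  17/100×25/96 = 17/384
  1/20×25/96 = 5/384
  2/25×23/48 = 23/600
Sum = 153/1600

P(defect) = 153/1600 ≈ 9.56%


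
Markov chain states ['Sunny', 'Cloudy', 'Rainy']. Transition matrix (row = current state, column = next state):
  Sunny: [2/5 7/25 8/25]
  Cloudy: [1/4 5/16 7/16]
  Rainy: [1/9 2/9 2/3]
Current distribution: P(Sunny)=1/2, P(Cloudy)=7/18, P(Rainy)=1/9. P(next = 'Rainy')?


P(next=Rainy) = Σᵢ P(now=i)×P(i→Rainy)
= 1/2×8/25 + 7/18×7/16 + 1/9×2/3
= 4/25 + 49/288 + 2/27 = 8731/21600

P = 8731/21600 ≈ 0.4042


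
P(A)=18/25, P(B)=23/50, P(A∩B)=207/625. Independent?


P(A)×P(B) = 207/625
P(A∩B) = 207/625
Equal ✓ → Independent

Yes, independent


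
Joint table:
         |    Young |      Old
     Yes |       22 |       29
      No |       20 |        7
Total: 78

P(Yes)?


P(Yes) = (22+29)/78 = 51/78 = 17/26

P(Yes) = 17/26 ≈ 65.38%


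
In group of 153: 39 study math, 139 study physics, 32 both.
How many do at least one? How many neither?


|A∪B| = 39+139-32 = 146
Neither = 153-146 = 7

At least one: 146; Neither: 7


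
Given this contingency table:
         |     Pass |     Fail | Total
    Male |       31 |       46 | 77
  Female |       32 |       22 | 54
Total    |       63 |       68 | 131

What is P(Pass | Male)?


P(Pass | Male) = 31/(31+46) = 31/77

P(Pass|Male) = 31/77 ≈ 40.26%


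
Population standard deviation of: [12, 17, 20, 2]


Mean = 51/4
  (12-51/4)²=9/16
  (17-51/4)²=289/16
  (20-51/4)²=841/16
  (2-51/4)²=1849/16
Σ(x-μ)² = 747/4
σ² = (747/4)/4 = 747/16

σ = √(747/16) ≈ 6.8328


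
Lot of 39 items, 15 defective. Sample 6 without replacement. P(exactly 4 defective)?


Hypergeometric: C(15,4)×C(24,2)/C(39,6)
= 1365×276/3262623 = 1380/11951

P(X=4) = 1380/11951 ≈ 11.55%


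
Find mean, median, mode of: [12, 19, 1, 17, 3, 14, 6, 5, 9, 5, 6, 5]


Sorted: [1, 3, 5, 5, 5, 6, 6, 9, 12, 14, 17, 19]
Mean = 102/12 = 17/2
Median = 6
Freq: {12: 1, 19: 1, 1: 1, 17: 1, 3: 1, 14: 1, 6: 2, 5: 3, 9: 1}
Mode: [5]

Mean=17/2, Median=6, Mode=5


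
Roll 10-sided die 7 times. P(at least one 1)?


P(no 1)^7 = (9/10)^7 = 4782969/10000000
P(≥1) = 1 - 4782969/10000000 = 5217031/10000000

P = 5217031/10000000 ≈ 52.17%


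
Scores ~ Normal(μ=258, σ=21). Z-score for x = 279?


z = (x - μ)/σ = (279 - 258)/21 = 1.0

z = 1.0


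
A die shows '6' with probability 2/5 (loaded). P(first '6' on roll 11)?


Geometric: P(X=11) = (1-p)^(k-1)×p = (3/5)^10×2/5 = 118098/48828125

P(X=11) = 118098/48828125 ≈ 0.24%


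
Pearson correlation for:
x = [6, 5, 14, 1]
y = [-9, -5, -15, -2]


n=4, Σx=26, Σy=-31, Σxy=-291, Σx²=258, Σy²=335
r = (4×(-291) - 26×(-31))/√((4×258 - 26²)(4×335 - (-31)²))
= -358/√(356×379) = -358/√134924 ≈ -358/367.3200 ≈ -0.9746

r ≈ -0.9746


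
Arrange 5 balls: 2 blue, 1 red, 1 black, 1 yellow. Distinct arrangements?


5!/(2!×1!×1!×1!) = 60

60


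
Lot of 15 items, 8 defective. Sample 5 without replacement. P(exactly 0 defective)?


Hypergeometric: C(8,0)×C(7,5)/C(15,5)
= 1×21/3003 = 1/143

P(X=0) = 1/143 ≈ 0.70%


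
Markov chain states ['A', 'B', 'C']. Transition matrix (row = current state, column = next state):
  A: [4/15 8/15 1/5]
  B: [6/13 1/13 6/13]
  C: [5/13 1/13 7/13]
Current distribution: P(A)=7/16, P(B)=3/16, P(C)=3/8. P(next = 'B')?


P(next=B) = Σᵢ P(now=i)×P(i→B)
= 7/16×8/15 + 3/16×1/13 + 3/8×1/13
= 7/30 + 3/208 + 3/104 = 863/3120

P = 863/3120 ≈ 0.2766


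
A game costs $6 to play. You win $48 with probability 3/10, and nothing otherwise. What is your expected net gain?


E[gain] = (48-6)×3/10 + (-6)×7/10
= 63/5 - 21/5 = 42/5

Expected net gain = $42/5 ≈ $8.40


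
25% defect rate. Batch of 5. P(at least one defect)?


P(all good) = (3/4)^5 = 243/1024
P(≥1 defect) = 781/1024

P = 781/1024 ≈ 76.27%


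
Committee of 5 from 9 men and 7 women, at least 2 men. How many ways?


Count by #men:
  2M,3W: C(9,2)×C(7,3)=1260
  3M,2W: C(9,3)×C(7,2)=1764
  4M,1W: C(9,4)×C(7,1)=882
  5M,0W: C(9,5)×C(7,0)=126
Total = 4032

4032


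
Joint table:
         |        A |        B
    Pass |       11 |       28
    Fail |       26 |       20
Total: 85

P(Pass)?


P(Pass) = (11+28)/85 = 39/85

P(Pass) = 39/85 ≈ 45.88%


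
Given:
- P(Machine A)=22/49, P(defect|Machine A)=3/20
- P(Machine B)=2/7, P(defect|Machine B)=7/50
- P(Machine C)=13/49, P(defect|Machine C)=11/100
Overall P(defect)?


P(B) = Σ P(B|Aᵢ)×P(Aᵢ)
  3/20×22/49 = 33/490
  7/50×2/7 = 1/25
  11/100×13/49 = 143/4900
Sum = 669/4900

P(defect) = 669/4900 ≈ 13.65%


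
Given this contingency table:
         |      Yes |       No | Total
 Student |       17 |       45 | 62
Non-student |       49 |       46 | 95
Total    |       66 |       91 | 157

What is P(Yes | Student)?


P(Yes | Student) = 17/(17+45) = 17/62

P(Yes|Student) = 17/62 ≈ 27.42%


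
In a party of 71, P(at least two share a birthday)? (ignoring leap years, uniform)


P(all different) = Π(365-i)/365 for i=0..70
= 0.000679
P(match) = 1 - 0.000679 = 0.999321

P ≈ 0.9993 ≈ 99.93%


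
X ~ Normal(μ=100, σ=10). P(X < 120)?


z = (120-100)/10 = 2.0
P(Z < 2.0) = 0.9772

P(X < 120) ≈ 0.9772


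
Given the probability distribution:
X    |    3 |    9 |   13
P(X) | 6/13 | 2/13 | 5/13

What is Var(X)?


E[X] = 101/13
E[X²] = 1061/13
Var(X) = E[X²] - (E[X])² = 1061/13 - 10201/169 = 3592/169

Var(X) = 3592/169 ≈ 21.2544


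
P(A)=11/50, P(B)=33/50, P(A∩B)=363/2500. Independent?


P(A)×P(B) = 363/2500
P(A∩B) = 363/2500
Equal ✓ → Independent

Yes, independent


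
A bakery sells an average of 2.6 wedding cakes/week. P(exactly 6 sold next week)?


Poisson(λ=2.6): P(X=6) = e^(-λ)×λ^k/k!
= e^(-2.6) × 2.6^6 / 6!
≈ 0.07427357821 × 308.915776 / 720 ≈ 0.031867

P(X=6) ≈ 0.031867 ≈ 3.19%


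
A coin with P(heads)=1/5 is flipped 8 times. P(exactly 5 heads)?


Binomial: P(X=5) = C(8,5)×p^5×(1-p)^3
= 56 × 1/3125 × 64/125 = 3584/390625

P(X=5) = 3584/390625 ≈ 0.92%


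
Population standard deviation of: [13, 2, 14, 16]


Mean = 45/4
  (13-45/4)²=49/16
  (2-45/4)²=1369/16
  (14-45/4)²=121/16
  (16-45/4)²=361/16
Σ(x-μ)² = 475/4
σ² = (475/4)/4 = 475/16

σ = √(475/16) ≈ 5.4486


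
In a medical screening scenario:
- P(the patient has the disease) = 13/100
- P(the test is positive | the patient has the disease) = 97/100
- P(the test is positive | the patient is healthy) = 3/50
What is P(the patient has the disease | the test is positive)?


Using Bayes' theorem:
P(A|B) = P(B|A)·P(A) / P(B)

P(the test is positive) = 97/100 × 13/100 + 3/50 × 87/100
= 1261/10000 + 261/5000 = 1783/10000

P(the patient has the disease|the test is positive) = (1261/10000) / (1783/10000) = 1261/1783

P(the patient has the disease|the test is positive) = 1261/1783 ≈ 70.72%


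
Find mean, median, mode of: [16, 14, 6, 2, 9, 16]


Sorted: [2, 6, 9, 14, 16, 16]
Mean = 63/6 = 21/2
Median = 23/2
Freq: {16: 2, 14: 1, 6: 1, 2: 1, 9: 1}
Mode: [16]

Mean=21/2, Median=23/2, Mode=16


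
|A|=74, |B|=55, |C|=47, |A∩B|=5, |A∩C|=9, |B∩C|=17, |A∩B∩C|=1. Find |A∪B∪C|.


|A∪B∪C| = 74+55+47-5-9-17+1 = 146

|A∪B∪C| = 146


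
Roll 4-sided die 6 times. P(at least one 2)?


P(no 2)^6 = (3/4)^6 = 729/4096
P(≥1) = 1 - 729/4096 = 3367/4096

P = 3367/4096 ≈ 82.20%


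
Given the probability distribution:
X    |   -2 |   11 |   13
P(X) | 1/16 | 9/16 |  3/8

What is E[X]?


E[X] = Σ x·P(X=x)
= (-2)×(1/16) + (11)×(9/16) + (13)×(3/8)
= 175/16

E[X] = 175/16


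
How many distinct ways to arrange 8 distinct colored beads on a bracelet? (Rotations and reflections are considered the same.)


Free circular arrangements: rotations and reflections both identified.
(n-1)!/2 = 7!/2 = 5040/2 = 2520

2520


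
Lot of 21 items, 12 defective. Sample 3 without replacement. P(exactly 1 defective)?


Hypergeometric: C(12,1)×C(9,2)/C(21,3)
= 12×36/1330 = 216/665

P(X=1) = 216/665 ≈ 32.48%


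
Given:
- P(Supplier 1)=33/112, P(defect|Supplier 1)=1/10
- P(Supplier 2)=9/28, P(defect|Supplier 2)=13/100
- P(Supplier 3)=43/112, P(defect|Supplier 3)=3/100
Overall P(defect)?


P(B) = Σ P(B|Aᵢ)×P(Aᵢ)
  1/10×33/112 = 33/1120
  13/100×9/28 = 117/2800
  3/100×43/112 = 129/11200
Sum = 927/11200

P(defect) = 927/11200 ≈ 8.28%


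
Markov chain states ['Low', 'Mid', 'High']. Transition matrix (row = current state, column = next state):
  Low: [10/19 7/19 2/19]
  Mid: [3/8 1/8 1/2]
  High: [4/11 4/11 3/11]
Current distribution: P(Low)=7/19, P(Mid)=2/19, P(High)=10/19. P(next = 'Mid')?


P(next=Mid) = Σᵢ P(now=i)×P(i→Mid)
= 7/19×7/19 + 2/19×1/8 + 10/19×4/11
= 49/361 + 1/76 + 40/209 = 5405/15884

P = 5405/15884 ≈ 0.3403


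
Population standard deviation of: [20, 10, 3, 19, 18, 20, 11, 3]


Mean = 104/8 = 13
  (20-13)²=49
  (10-13)²=9
  (3-13)²=100
  (19-13)²=36
  (18-13)²=25
  (20-13)²=49
  (11-13)²=4
  (3-13)²=100
Σ(x-μ)² = 372
σ² = 372/8 = 93/2

σ = √(93/2) ≈ 6.8191


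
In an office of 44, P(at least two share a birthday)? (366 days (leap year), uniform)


P(all different) = Π(366-i)/366 for i=0..43
= 0.067633
P(match) = 1 - 0.067633 = 0.932367

P ≈ 0.9324 ≈ 93.24%


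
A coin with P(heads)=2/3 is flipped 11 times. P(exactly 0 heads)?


Binomial: P(X=0) = C(11,0)×p^0×(1-p)^11
= 1 × 1 × 1/177147 = 1/177147

P(X=0) = 1/177147 ≈ 0.00%


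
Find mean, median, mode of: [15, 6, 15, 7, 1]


Sorted: [1, 6, 7, 15, 15]
Mean = 44/5
Median = 7
Freq: {15: 2, 6: 1, 7: 1, 1: 1}
Mode: [15]

Mean=44/5, Median=7, Mode=15


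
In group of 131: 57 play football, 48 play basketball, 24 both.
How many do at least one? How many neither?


|A∪B| = 57+48-24 = 81
Neither = 131-81 = 50

At least one: 81; Neither: 50


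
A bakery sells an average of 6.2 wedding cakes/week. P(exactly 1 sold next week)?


Poisson(λ=6.2): P(X=1) = e^(-λ)×λ^k/k!
= e^(-6.2) × 6.2^1 / 1!
≈ 0.002029430636 × 6.2 / 1 ≈ 0.012582

P(X=1) ≈ 0.012582 ≈ 1.26%


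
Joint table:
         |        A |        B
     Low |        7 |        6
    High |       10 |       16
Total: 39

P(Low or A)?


P(Low∨A) = P(Low) + P(A) - P(Low∧A)
= (13 + 17 - 7)/39 = 23/39

P = 23/39 ≈ 58.97%


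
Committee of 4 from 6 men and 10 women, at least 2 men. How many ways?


Count by #men:
  2M,2W: C(6,2)×C(10,2)=675
  3M,1W: C(6,3)×C(10,1)=200
  4M,0W: C(6,4)×C(10,0)=15
Total = 890

890


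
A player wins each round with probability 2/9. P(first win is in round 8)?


Geometric: P(X=8) = (1-p)^(k-1)×p = (7/9)^7×2/9 = 1647086/43046721

P(X=8) = 1647086/43046721 ≈ 3.83%


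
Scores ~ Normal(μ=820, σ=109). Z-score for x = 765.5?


z = (x - μ)/σ = (765.5 - 820)/109 = -0.5

z = -0.5


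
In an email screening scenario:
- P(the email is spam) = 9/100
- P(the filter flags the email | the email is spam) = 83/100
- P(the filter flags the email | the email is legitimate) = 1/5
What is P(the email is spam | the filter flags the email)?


Using Bayes' theorem:
P(A|B) = P(B|A)·P(A) / P(B)

P(the filter flags the email) = 83/100 × 9/100 + 1/5 × 91/100
= 747/10000 + 91/500 = 2567/10000

P(the email is spam|the filter flags the email) = (747/10000) / (2567/10000) = 747/2567

P(the email is spam|the filter flags the email) = 747/2567 ≈ 29.10%


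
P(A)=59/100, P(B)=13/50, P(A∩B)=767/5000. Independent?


P(A)×P(B) = 767/5000
P(A∩B) = 767/5000
Equal ✓ → Independent

Yes, independent


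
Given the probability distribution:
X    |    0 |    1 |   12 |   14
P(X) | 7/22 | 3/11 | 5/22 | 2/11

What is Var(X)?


E[X] = 61/11
E[X²] = 755/11
Var(X) = E[X²] - (E[X])² = 755/11 - 3721/121 = 4584/121

Var(X) = 4584/121 ≈ 37.8843


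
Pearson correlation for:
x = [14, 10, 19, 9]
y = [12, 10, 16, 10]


n=4, Σx=52, Σy=48, Σxy=662, Σx²=738, Σy²=600
r = (4×662 - 52×48)/√((4×738 - 52²)(4×600 - 48²))
= 152/√(248×96) = 152/√23808 ≈ 152/154.2984 ≈ 0.9851

r ≈ 0.9851


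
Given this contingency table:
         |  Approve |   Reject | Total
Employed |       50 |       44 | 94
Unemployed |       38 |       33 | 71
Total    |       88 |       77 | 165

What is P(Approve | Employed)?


P(Approve | Employed) = 50/(50+44) = 50/94 = 25/47

P(Approve|Employed) = 25/47 ≈ 53.19%


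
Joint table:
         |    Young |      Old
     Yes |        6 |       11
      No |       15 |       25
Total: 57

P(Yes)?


P(Yes) = (6+11)/57 = 17/57

P(Yes) = 17/57 ≈ 29.82%


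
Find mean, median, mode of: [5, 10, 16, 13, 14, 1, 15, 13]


Sorted: [1, 5, 10, 13, 13, 14, 15, 16]
Mean = 87/8
Median = 13
Freq: {5: 1, 10: 1, 16: 1, 13: 2, 14: 1, 1: 1, 15: 1}
Mode: [13]

Mean=87/8, Median=13, Mode=13
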